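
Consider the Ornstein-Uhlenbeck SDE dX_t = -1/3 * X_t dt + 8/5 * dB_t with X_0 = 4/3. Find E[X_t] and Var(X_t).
E[X_t] = 4*exp(-t/3)/3; Var(X_t) = 96/25 - 96*exp(-2*t/3)/25

The OU SDE dX = -theta X dt + sigma dB admits the integrating factor exp(theta t): d(exp(theta t) X_t) = sigma exp(theta t) dB_t. Integrating from 0 to t:
  X_t = x_0 * exp(-theta t) + sigma * int_0^t exp(-theta (t-s)) dB_s.
The Itô integral has mean 0 and (by the Itô isometry) variance sigma^2 * int_0^t exp(-2 theta (t - s)) ds = sigma^2 * (1 - exp(-2 theta t)) / (2 theta).
With theta = 1/3, sigma = 8/5, x_0 = 4/3:
  E[X_t] = 4/3 * exp(-1/3 t) = 4*exp(-t/3)/3
  Var(X_t) = (8/5)^2 * (1 - exp(-2*1/3 t)) / (2 * 1/3) = 96/25 - 96*exp(-2*t/3)/25.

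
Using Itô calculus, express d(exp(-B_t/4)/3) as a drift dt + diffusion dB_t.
d(exp(-B_t/4)/3) = (exp(-B_t/4)/96) dt + (-exp(-B_t/4)/12) dB_t

Itô's formula for f(B_t) gives d f(B_t) = f'(B_t) dB_t + (1/2) f''(B_t) dt. Compute derivatives of f(x) = exp(-x/4)/3:
  f'(x)  = -exp(-x/4)/12
  f''(x) = exp(-x/4)/48
Substitute x = B_t and multiply the f'' term by 1/2:
  drift     = (1/2) * (exp(-x/4)/48) evaluated at B_t = exp(-B_t/4)/96
  diffusion = (-exp(-x/4)/12) evaluated at B_t = -exp(-B_t/4)/12
Therefore d(exp(-B_t/4)/3) = (exp(-B_t/4)/96) dt + (-exp(-B_t/4)/12) dB_t.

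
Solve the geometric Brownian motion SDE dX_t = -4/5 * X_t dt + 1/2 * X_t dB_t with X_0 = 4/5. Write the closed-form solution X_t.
X_t = 4/5 * exp((-37/40) * t + (1/2) * B_t)

For GBM dX = mu X dt + sigma X dB with X_0 = x_0, apply Itô to Y = log X: dY = (mu - sigma^2/2) dt + sigma dB, so Y_t = log(x_0) + (mu - sigma^2/2) t + sigma B_t and hence X_t = x_0 * exp((mu - sigma^2/2) t + sigma B_t).
With mu = -4/5, sigma = 1/2, x_0 = 4/5, this gives:
  X_t = 4/5 * exp((-37/40) * t + (1/2) * B_t).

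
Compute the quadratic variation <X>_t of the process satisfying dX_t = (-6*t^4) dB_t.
<X>_t = 4*t^9

For an Itô process dX_t = a(t) dt + b(t) dB_t, the quadratic variation is <X>_t = int_0^t b(s)^2 ds (the drift term does not contribute). Here b(s) = -6*s^4, so
  b(s)^2 = 36*s^8.
Integrating from 0 to t:
  <X>_t = int_0^t (36*s^8) ds = 4*t^9.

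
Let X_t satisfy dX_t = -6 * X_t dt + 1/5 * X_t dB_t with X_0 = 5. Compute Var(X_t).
Var(X_t) = (25*exp(t/25) - 25)*exp(-12*t)

For GBM dX = mu X dt + sigma X dB with X_0 = x_0, apply Itô to Y = log X: dY = (mu - sigma^2/2) dt + sigma dB, so Y_t = log(x_0) + (mu - sigma^2/2) t + sigma B_t and hence X_t = x_0 * exp((mu - sigma^2/2) t + sigma B_t).
With mu = -6, sigma = 1/5, x_0 = 5, this gives:
  X_t = 5 * exp((-301/50) * t + (1/5) * B_t).
Since sigma*B_t ~ Normal(0, sigma^2 t), E[exp(sigma*B_t)] = exp(sigma^2 t / 2); so E[X_t] = x_0 * exp((mu - sigma^2/2) t) * exp(sigma^2 t / 2) = x_0 * exp(mu t) = 5*exp(-6*t).
Var(X_t) = E[X_t^2] - (E[X_t])^2 = x_0^2 * exp(2 mu t) * (exp(sigma^2 t) - 1) = (25*exp(t/25) - 25)*exp(-12*t).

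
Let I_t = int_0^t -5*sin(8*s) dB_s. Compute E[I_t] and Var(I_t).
E[I_t] = 0; Var(I_t) = 25*t/2 - 25*sin(8*t)*cos(8*t)/16

The Itô integral of a deterministic integrand f(s) has mean 0 because each increment f(s) * (B_{s+ds} - B_s) has mean 0. By the Itô isometry:
  Var( int_0^t f(s) dB_s ) = E[ (int_0^t f(s) dB_s)^2 ] = int_0^t f(s)^2 ds.
Here f(s) = -5*sin(8*s), so f(s)^2 = 25*sin(8*s)^2. Integrate:
  int_0^t (25*sin(8*s)^2) ds = 25*t/2 - 25*sin(8*t)*cos(8*t)/16.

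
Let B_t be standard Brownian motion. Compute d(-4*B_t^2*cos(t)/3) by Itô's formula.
d(-4*B_t^2*cos(t)/3) = (4*B_t^2*sin(t)/3 - 4*cos(t)/3) dt + (-8*B_t*cos(t)/3) dB_t

Itô's formula for f(t, x): d f(t, B_t) = (f_t + (1/2) f_xx) dt + f_x dB_t. Compute partials of f(t, x) = -4*x^2*cos(t)/3:
  f_t(t,x)  = 4*x^2*sin(t)/3
  f_x(t,x)  = -8*x*cos(t)/3
  f_xx(t,x) = -8*cos(t)/3
Assemble drift = f_t + (1/2) f_xx = 4*x^2*sin(t)/3 - 4*cos(t)/3 and diffusion = f_x = -8*x*cos(t)/3. Substituting x = B_t:
  d(-4*B_t^2*cos(t)/3) = (4*B_t^2*sin(t)/3 - 4*cos(t)/3) dt + (-8*B_t*cos(t)/3) dB_t.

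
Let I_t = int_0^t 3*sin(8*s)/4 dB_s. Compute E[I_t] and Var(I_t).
E[I_t] = 0; Var(I_t) = 9*t/32 - 9*sin(8*t)*cos(8*t)/256

The Itô integral of a deterministic integrand f(s) has mean 0 because each increment f(s) * (B_{s+ds} - B_s) has mean 0. By the Itô isometry:
  Var( int_0^t f(s) dB_s ) = E[ (int_0^t f(s) dB_s)^2 ] = int_0^t f(s)^2 ds.
Here f(s) = 3*sin(8*s)/4, so f(s)^2 = 9*sin(8*s)^2/16. Integrate:
  int_0^t (9*sin(8*s)^2/16) ds = 9*t/32 - 9*sin(8*t)*cos(8*t)/256.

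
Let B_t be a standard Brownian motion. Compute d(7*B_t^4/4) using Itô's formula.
d(7*B_t^4/4) = (21*B_t^2/2) dt + (7*B_t^3) dB_t

Itô's formula for f(B_t) gives d f(B_t) = f'(B_t) dB_t + (1/2) f''(B_t) dt. Compute derivatives of f(x) = 7*x^4/4:
  f'(x)  = 7*x^3
  f''(x) = 21*x^2
Substitute x = B_t and multiply the f'' term by 1/2:
  drift     = (1/2) * (21*x^2) evaluated at B_t = 21*B_t^2/2
  diffusion = (7*x^3) evaluated at B_t = 7*B_t^3
Therefore d(7*B_t^4/4) = (21*B_t^2/2) dt + (7*B_t^3) dB_t.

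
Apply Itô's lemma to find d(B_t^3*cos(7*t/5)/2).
d(B_t^3*cos(7*t/5)/2) = (B_t*(-7*B_t^2*sin(7*t/5) + 15*cos(7*t/5))/10) dt + (3*B_t^2*cos(7*t/5)/2) dB_t

Itô's formula for f(t, x): d f(t, B_t) = (f_t + (1/2) f_xx) dt + f_x dB_t. Compute partials of f(t, x) = x^3*cos(7*t/5)/2:
  f_t(t,x)  = -7*x^3*sin(7*t/5)/10
  f_x(t,x)  = 3*x^2*cos(7*t/5)/2
  f_xx(t,x) = 3*x*cos(7*t/5)
Assemble drift = f_t + (1/2) f_xx = x*(-7*x^2*sin(7*t/5) + 15*cos(7*t/5))/10 and diffusion = f_x = 3*x^2*cos(7*t/5)/2. Substituting x = B_t:
  d(B_t^3*cos(7*t/5)/2) = (B_t*(-7*B_t^2*sin(7*t/5) + 15*cos(7*t/5))/10) dt + (3*B_t^2*cos(7*t/5)/2) dB_t.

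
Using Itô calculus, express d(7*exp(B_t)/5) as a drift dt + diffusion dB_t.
d(7*exp(B_t)/5) = (7*exp(B_t)/10) dt + (7*exp(B_t)/5) dB_t

Itô's formula for f(B_t) gives d f(B_t) = f'(B_t) dB_t + (1/2) f''(B_t) dt. Compute derivatives of f(x) = 7*exp(x)/5:
  f'(x)  = 7*exp(x)/5
  f''(x) = 7*exp(x)/5
Substitute x = B_t and multiply the f'' term by 1/2:
  drift     = (1/2) * (7*exp(x)/5) evaluated at B_t = 7*exp(B_t)/10
  diffusion = (7*exp(x)/5) evaluated at B_t = 7*exp(B_t)/5
Therefore d(7*exp(B_t)/5) = (7*exp(B_t)/10) dt + (7*exp(B_t)/5) dB_t.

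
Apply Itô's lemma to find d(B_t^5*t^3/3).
d(B_t^5*t^3/3) = (B_t^3*t^2*(B_t^2 + 10*t/3)) dt + (5*B_t^4*t^3/3) dB_t

Itô's formula for f(t, x): d f(t, B_t) = (f_t + (1/2) f_xx) dt + f_x dB_t. Compute partials of f(t, x) = t^3*x^5/3:
  f_t(t,x)  = t^2*x^5
  f_x(t,x)  = 5*t^3*x^4/3
  f_xx(t,x) = 20*t^3*x^3/3
Assemble drift = f_t + (1/2) f_xx = t^2*x^3*(10*t/3 + x^2) and diffusion = f_x = 5*t^3*x^4/3. Substituting x = B_t:
  d(B_t^5*t^3/3) = (B_t^3*t^2*(B_t^2 + 10*t/3)) dt + (5*B_t^4*t^3/3) dB_t.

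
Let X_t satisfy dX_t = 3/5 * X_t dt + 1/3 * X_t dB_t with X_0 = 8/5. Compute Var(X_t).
Var(X_t) = 64*(exp(t/9) - 1)*exp(6*t/5)/25

For GBM dX = mu X dt + sigma X dB with X_0 = x_0, apply Itô to Y = log X: dY = (mu - sigma^2/2) dt + sigma dB, so Y_t = log(x_0) + (mu - sigma^2/2) t + sigma B_t and hence X_t = x_0 * exp((mu - sigma^2/2) t + sigma B_t).
With mu = 3/5, sigma = 1/3, x_0 = 8/5, this gives:
  X_t = 8/5 * exp((49/90) * t + (1/3) * B_t).
Since sigma*B_t ~ Normal(0, sigma^2 t), E[exp(sigma*B_t)] = exp(sigma^2 t / 2); so E[X_t] = x_0 * exp((mu - sigma^2/2) t) * exp(sigma^2 t / 2) = x_0 * exp(mu t) = 8*exp(3*t/5)/5.
Var(X_t) = E[X_t^2] - (E[X_t])^2 = x_0^2 * exp(2 mu t) * (exp(sigma^2 t) - 1) = 64*(exp(t/9) - 1)*exp(6*t/5)/25.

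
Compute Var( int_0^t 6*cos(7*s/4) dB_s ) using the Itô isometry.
Var = 18*t + 36*sin(7*t/2)/7

The Itô integral of a deterministic integrand f(s) has mean 0 because each increment f(s) * (B_{s+ds} - B_s) has mean 0. By the Itô isometry:
  Var( int_0^t f(s) dB_s ) = E[ (int_0^t f(s) dB_s)^2 ] = int_0^t f(s)^2 ds.
Here f(s) = 6*cos(7*s/4), so f(s)^2 = 36*cos(7*s/4)^2. Integrate:
  int_0^t (36*cos(7*s/4)^2) ds = 18*t + 36*sin(7*t/2)/7.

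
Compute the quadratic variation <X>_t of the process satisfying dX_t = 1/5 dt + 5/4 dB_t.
<X>_t = 25*t/16

For an Itô process dX_t = a(t) dt + b(t) dB_t, the quadratic variation is <X>_t = int_0^t b(s)^2 ds (the drift term does not contribute). Here b(s) = 5/4, so
  b(s)^2 = 25/16.
Integrating from 0 to t:
  <X>_t = int_0^t (25/16) ds = 25*t/16.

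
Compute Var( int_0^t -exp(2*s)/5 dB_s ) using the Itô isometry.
Var = exp(4*t)/100 - 1/100

The Itô integral of a deterministic integrand f(s) has mean 0 because each increment f(s) * (B_{s+ds} - B_s) has mean 0. By the Itô isometry:
  Var( int_0^t f(s) dB_s ) = E[ (int_0^t f(s) dB_s)^2 ] = int_0^t f(s)^2 ds.
Here f(s) = -exp(2*s)/5, so f(s)^2 = exp(4*s)/25. Integrate:
  int_0^t (exp(4*s)/25) ds = exp(4*t)/100 - 1/100.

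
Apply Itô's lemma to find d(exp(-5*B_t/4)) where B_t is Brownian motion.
d(exp(-5*B_t/4)) = (25*exp(-5*B_t/4)/32) dt + (-5*exp(-5*B_t/4)/4) dB_t

Itô's formula for f(B_t) gives d f(B_t) = f'(B_t) dB_t + (1/2) f''(B_t) dt. Compute derivatives of f(x) = exp(-5*x/4):
  f'(x)  = -5*exp(-5*x/4)/4
  f''(x) = 25*exp(-5*x/4)/16
Substitute x = B_t and multiply the f'' term by 1/2:
  drift     = (1/2) * (25*exp(-5*x/4)/16) evaluated at B_t = 25*exp(-5*B_t/4)/32
  diffusion = (-5*exp(-5*x/4)/4) evaluated at B_t = -5*exp(-5*B_t/4)/4
Therefore d(exp(-5*B_t/4)) = (25*exp(-5*B_t/4)/32) dt + (-5*exp(-5*B_t/4)/4) dB_t.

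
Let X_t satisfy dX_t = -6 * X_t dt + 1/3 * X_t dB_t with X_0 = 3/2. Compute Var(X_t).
Var(X_t) = (9*exp(t/9) - 9)*exp(-12*t)/4

For GBM dX = mu X dt + sigma X dB with X_0 = x_0, apply Itô to Y = log X: dY = (mu - sigma^2/2) dt + sigma dB, so Y_t = log(x_0) + (mu - sigma^2/2) t + sigma B_t and hence X_t = x_0 * exp((mu - sigma^2/2) t + sigma B_t).
With mu = -6, sigma = 1/3, x_0 = 3/2, this gives:
  X_t = 3/2 * exp((-109/18) * t + (1/3) * B_t).
Since sigma*B_t ~ Normal(0, sigma^2 t), E[exp(sigma*B_t)] = exp(sigma^2 t / 2); so E[X_t] = x_0 * exp((mu - sigma^2/2) t) * exp(sigma^2 t / 2) = x_0 * exp(mu t) = 3*exp(-6*t)/2.
Var(X_t) = E[X_t^2] - (E[X_t])^2 = x_0^2 * exp(2 mu t) * (exp(sigma^2 t) - 1) = (9*exp(t/9) - 9)*exp(-12*t)/4.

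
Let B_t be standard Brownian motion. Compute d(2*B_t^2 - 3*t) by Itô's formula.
d(2*B_t^2 - 3*t) = (-1) dt + (4*B_t) dB_t

Itô's formula for f(t, x): d f(t, B_t) = (f_t + (1/2) f_xx) dt + f_x dB_t. Compute partials of f(t, x) = -3*t + 2*x^2:
  f_t(t,x)  = -3
  f_x(t,x)  = 4*x
  f_xx(t,x) = 4
Assemble drift = f_t + (1/2) f_xx = -1 and diffusion = f_x = 4*x. Substituting x = B_t:
  d(2*B_t^2 - 3*t) = (-1) dt + (4*B_t) dB_t.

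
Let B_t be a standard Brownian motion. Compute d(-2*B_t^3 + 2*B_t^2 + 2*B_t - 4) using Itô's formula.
d(-2*B_t^3 + 2*B_t^2 + 2*B_t - 4) = (2 - 6*B_t) dt + (-6*B_t^2 + 4*B_t + 2) dB_t

Itô's formula for f(B_t) gives d f(B_t) = f'(B_t) dB_t + (1/2) f''(B_t) dt. Compute derivatives of f(x) = -2*x^3 + 2*x^2 + 2*x - 4:
  f'(x)  = -6*x^2 + 4*x + 2
  f''(x) = 4 - 12*x
Substitute x = B_t and multiply the f'' term by 1/2:
  drift     = (1/2) * (4 - 12*x) evaluated at B_t = 2 - 6*B_t
  diffusion = (-6*x^2 + 4*x + 2) evaluated at B_t = -6*B_t^2 + 4*B_t + 2
Therefore d(-2*B_t^3 + 2*B_t^2 + 2*B_t - 4) = (2 - 6*B_t) dt + (-6*B_t^2 + 4*B_t + 2) dB_t.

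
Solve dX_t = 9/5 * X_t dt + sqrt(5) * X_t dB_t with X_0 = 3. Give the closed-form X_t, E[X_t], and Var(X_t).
X_t = 3 * exp((-7/10) t + (sqrt(5)) B_t); E[X_t] = 3*exp(9*t/5); Var(X_t) = 9*(exp(5*t) - 1)*exp(18*t/5)

For GBM dX = mu X dt + sigma X dB with X_0 = x_0, apply Itô to Y = log X: dY = (mu - sigma^2/2) dt + sigma dB, so Y_t = log(x_0) + (mu - sigma^2/2) t + sigma B_t and hence X_t = x_0 * exp((mu - sigma^2/2) t + sigma B_t).
With mu = 9/5, sigma = sqrt(5), x_0 = 3, this gives:
  X_t = 3 * exp((-7/10) * t + (sqrt(5)) * B_t).
Since sigma*B_t ~ Normal(0, sigma^2 t), E[exp(sigma*B_t)] = exp(sigma^2 t / 2); so E[X_t] = x_0 * exp((mu - sigma^2/2) t) * exp(sigma^2 t / 2) = x_0 * exp(mu t) = 3*exp(9*t/5).
Var(X_t) = E[X_t^2] - (E[X_t])^2 = x_0^2 * exp(2 mu t) * (exp(sigma^2 t) - 1) = 9*(exp(5*t) - 1)*exp(18*t/5).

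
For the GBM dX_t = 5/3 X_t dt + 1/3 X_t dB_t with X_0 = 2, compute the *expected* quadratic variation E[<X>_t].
E[<X>_t] = 4*exp(31*t/9)/31 - 4/31

<X>_t = int_0^t ((1/3) * X_s)^2 ds. Taking expectation inside the integral: E[<X>_t] = (1/3)^2 * int_0^t E[X_s^2] ds. For GBM, E[X_s^2] = x_0^2 * exp((2 mu + sigma^2) s). Integrating:
  E[<X>_t] = (1/3)^2 * 2^2 * (exp((2*(5/3) + (1/3)^2) t) - 1) / (2*(5/3) + (1/3)^2)
           = (1/3)^2 * 2^2 * (exp((31/9) t) - 1) / (31/9) = 4*exp(31*t/9)/31 - 4/31.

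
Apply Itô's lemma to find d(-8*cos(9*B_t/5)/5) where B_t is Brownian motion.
d(-8*cos(9*B_t/5)/5) = (324*cos(9*B_t/5)/125) dt + (72*sin(9*B_t/5)/25) dB_t

Itô's formula for f(B_t) gives d f(B_t) = f'(B_t) dB_t + (1/2) f''(B_t) dt. Compute derivatives of f(x) = -8*cos(9*x/5)/5:
  f'(x)  = 72*sin(9*x/5)/25
  f''(x) = 648*cos(9*x/5)/125
Substitute x = B_t and multiply the f'' term by 1/2:
  drift     = (1/2) * (648*cos(9*x/5)/125) evaluated at B_t = 324*cos(9*B_t/5)/125
  diffusion = (72*sin(9*x/5)/25) evaluated at B_t = 72*sin(9*B_t/5)/25
Therefore d(-8*cos(9*B_t/5)/5) = (324*cos(9*B_t/5)/125) dt + (72*sin(9*B_t/5)/25) dB_t.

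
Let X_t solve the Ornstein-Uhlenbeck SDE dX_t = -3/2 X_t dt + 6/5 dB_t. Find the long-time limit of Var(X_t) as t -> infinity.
lim Var(X_t) = 12/25

The OU SDE dX = -theta X dt + sigma dB admits the integrating factor exp(theta t): d(exp(theta t) X_t) = sigma exp(theta t) dB_t. Integrating from 0 to t gives X_t = x_0 * exp(-theta t) + sigma * int_0^t exp(-theta (t-s)) dB_s for any initial x_0. The Itô integral has variance (by the Itô isometry) sigma^2 * int_0^t exp(-2 theta (t - s)) ds = sigma^2 * (1 - exp(-2 theta t)) / (2 theta), independent of x_0.
With theta = 3/2, sigma = 6/5:
  Var(X_t) = (6/5)^2 * (1 - exp(-2*3/2 t)) / (2 * 3/2) = 12/25 - 12*exp(-3*t)/25.
As t -> infinity, exp(-2*3/2 t) -> 0, so the stationary variance is sigma^2 / (2 theta) = 12/25.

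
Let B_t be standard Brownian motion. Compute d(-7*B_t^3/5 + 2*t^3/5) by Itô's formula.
d(-7*B_t^3/5 + 2*t^3/5) = (-21*B_t/5 + 6*t^2/5) dt + (-21*B_t^2/5) dB_t

Itô's formula for f(t, x): d f(t, B_t) = (f_t + (1/2) f_xx) dt + f_x dB_t. Compute partials of f(t, x) = 2*t^3/5 - 7*x^3/5:
  f_t(t,x)  = 6*t^2/5
  f_x(t,x)  = -21*x^2/5
  f_xx(t,x) = -42*x/5
Assemble drift = f_t + (1/2) f_xx = 6*t^2/5 - 21*x/5 and diffusion = f_x = -21*x^2/5. Substituting x = B_t:
  d(-7*B_t^3/5 + 2*t^3/5) = (-21*B_t/5 + 6*t^2/5) dt + (-21*B_t^2/5) dB_t.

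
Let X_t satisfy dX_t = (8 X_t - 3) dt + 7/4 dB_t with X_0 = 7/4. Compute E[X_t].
E[X_t] = 11*exp(8*t)/8 + 3/8

Taking expectations and using E[dB_t] = 0, the mean m(t) = E[X_t] satisfies the ODE m'(t) = a m(t) + b with m(0) = x_0. With a = 8, b = -3, x_0 = 7/4, the solution is
  m(t) = x_0 * exp(a t) + (b/a) * (exp(a t) - 1)
       = (7/4) * exp(8 t) + ((-3)/8) * (exp(8 t) - 1)
       = 11*exp(8*t)/8 + 3/8.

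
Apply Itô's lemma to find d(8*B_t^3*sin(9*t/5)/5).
d(8*B_t^3*sin(9*t/5)/5) = (24*B_t*(3*B_t^2*cos(9*t/5) + 5*sin(9*t/5))/25) dt + (24*B_t^2*sin(9*t/5)/5) dB_t

Itô's formula for f(t, x): d f(t, B_t) = (f_t + (1/2) f_xx) dt + f_x dB_t. Compute partials of f(t, x) = 8*x^3*sin(9*t/5)/5:
  f_t(t,x)  = 72*x^3*cos(9*t/5)/25
  f_x(t,x)  = 24*x^2*sin(9*t/5)/5
  f_xx(t,x) = 48*x*sin(9*t/5)/5
Assemble drift = f_t + (1/2) f_xx = 24*x*(3*x^2*cos(9*t/5) + 5*sin(9*t/5))/25 and diffusion = f_x = 24*x^2*sin(9*t/5)/5. Substituting x = B_t:
  d(8*B_t^3*sin(9*t/5)/5) = (24*B_t*(3*B_t^2*cos(9*t/5) + 5*sin(9*t/5))/25) dt + (24*B_t^2*sin(9*t/5)/5) dB_t.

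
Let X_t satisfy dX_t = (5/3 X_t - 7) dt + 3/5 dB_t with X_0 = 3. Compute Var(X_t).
Var(X_t) = 27*exp(10*t/3)/250 - 27/250

The variance V(t) = Var(X_t) satisfies V'(t) = 2 a V(t) + c^2 with V(0) = 0 (drift coefficient is linear in X, diffusion is constant). With a = 5/3, c = 3/5, the solution is
  V(t) = (c^2 / (2 a)) * (exp(2 a t) - 1)
       = ((3/5)^2 / (2*(5/3))) * (exp((10/3) t) - 1)
       = 27*exp(10*t/3)/250 - 27/250.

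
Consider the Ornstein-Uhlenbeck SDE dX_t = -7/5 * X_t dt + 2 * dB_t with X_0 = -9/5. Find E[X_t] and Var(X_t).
E[X_t] = -9*exp(-7*t/5)/5; Var(X_t) = 10/7 - 10*exp(-14*t/5)/7

The OU SDE dX = -theta X dt + sigma dB admits the integrating factor exp(theta t): d(exp(theta t) X_t) = sigma exp(theta t) dB_t. Integrating from 0 to t:
  X_t = x_0 * exp(-theta t) + sigma * int_0^t exp(-theta (t-s)) dB_s.
The Itô integral has mean 0 and (by the Itô isometry) variance sigma^2 * int_0^t exp(-2 theta (t - s)) ds = sigma^2 * (1 - exp(-2 theta t)) / (2 theta).
With theta = 7/5, sigma = 2, x_0 = -9/5:
  E[X_t] = -9/5 * exp(-7/5 t) = -9*exp(-7*t/5)/5
  Var(X_t) = (2)^2 * (1 - exp(-2*7/5 t)) / (2 * 7/5) = 10/7 - 10*exp(-14*t/5)/7.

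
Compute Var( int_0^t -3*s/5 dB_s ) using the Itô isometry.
Var = 3*t^3/25

The Itô integral of a deterministic integrand f(s) has mean 0 because each increment f(s) * (B_{s+ds} - B_s) has mean 0. By the Itô isometry:
  Var( int_0^t f(s) dB_s ) = E[ (int_0^t f(s) dB_s)^2 ] = int_0^t f(s)^2 ds.
Here f(s) = -3*s/5, so f(s)^2 = 9*s^2/25. Integrate:
  int_0^t (9*s^2/25) ds = 3*t^3/25.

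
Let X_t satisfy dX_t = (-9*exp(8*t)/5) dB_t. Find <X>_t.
<X>_t = 81*exp(16*t)/400 - 81/400

For an Itô process dX_t = a(t) dt + b(t) dB_t, the quadratic variation is <X>_t = int_0^t b(s)^2 ds (the drift term does not contribute). Here b(s) = -9*exp(8*s)/5, so
  b(s)^2 = 81*exp(16*s)/25.
Integrating from 0 to t:
  <X>_t = int_0^t (81*exp(16*s)/25) ds = 81*exp(16*t)/400 - 81/400.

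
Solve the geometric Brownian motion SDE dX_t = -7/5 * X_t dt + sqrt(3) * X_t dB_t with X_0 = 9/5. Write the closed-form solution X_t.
X_t = 9/5 * exp((-29/10) * t + (sqrt(3)) * B_t)

For GBM dX = mu X dt + sigma X dB with X_0 = x_0, apply Itô to Y = log X: dY = (mu - sigma^2/2) dt + sigma dB, so Y_t = log(x_0) + (mu - sigma^2/2) t + sigma B_t and hence X_t = x_0 * exp((mu - sigma^2/2) t + sigma B_t).
With mu = -7/5, sigma = sqrt(3), x_0 = 9/5, this gives:
  X_t = 9/5 * exp((-29/10) * t + (sqrt(3)) * B_t).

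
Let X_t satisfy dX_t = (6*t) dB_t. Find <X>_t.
<X>_t = 12*t^3

For an Itô process dX_t = a(t) dt + b(t) dB_t, the quadratic variation is <X>_t = int_0^t b(s)^2 ds (the drift term does not contribute). Here b(s) = 6*s, so
  b(s)^2 = 36*s^2.
Integrating from 0 to t:
  <X>_t = int_0^t (36*s^2) ds = 12*t^3.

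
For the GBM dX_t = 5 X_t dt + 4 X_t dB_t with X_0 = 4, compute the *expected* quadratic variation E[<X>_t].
E[<X>_t] = 128*exp(26*t)/13 - 128/13

<X>_t = int_0^t (4 * X_s)^2 ds. Taking expectation inside the integral: E[<X>_t] = 4^2 * int_0^t E[X_s^2] ds. For GBM, E[X_s^2] = x_0^2 * exp((2 mu + sigma^2) s). Integrating:
  E[<X>_t] = 4^2 * 4^2 * (exp((2*5 + 4^2) t) - 1) / (2*5 + 4^2)
           = 4^2 * 4^2 * (exp(26 t) - 1) / 26 = 128*exp(26*t)/13 - 128/13.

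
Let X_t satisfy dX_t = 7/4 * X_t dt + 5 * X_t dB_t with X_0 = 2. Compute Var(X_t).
Var(X_t) = 4*(exp(25*t) - 1)*exp(7*t/2)

For GBM dX = mu X dt + sigma X dB with X_0 = x_0, apply Itô to Y = log X: dY = (mu - sigma^2/2) dt + sigma dB, so Y_t = log(x_0) + (mu - sigma^2/2) t + sigma B_t and hence X_t = x_0 * exp((mu - sigma^2/2) t + sigma B_t).
With mu = 7/4, sigma = 5, x_0 = 2, this gives:
  X_t = 2 * exp((-43/4) * t + (5) * B_t).
Since sigma*B_t ~ Normal(0, sigma^2 t), E[exp(sigma*B_t)] = exp(sigma^2 t / 2); so E[X_t] = x_0 * exp((mu - sigma^2/2) t) * exp(sigma^2 t / 2) = x_0 * exp(mu t) = 2*exp(7*t/4).
Var(X_t) = E[X_t^2] - (E[X_t])^2 = x_0^2 * exp(2 mu t) * (exp(sigma^2 t) - 1) = 4*(exp(25*t) - 1)*exp(7*t/2).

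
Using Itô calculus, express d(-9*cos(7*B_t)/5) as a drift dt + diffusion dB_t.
d(-9*cos(7*B_t)/5) = (441*cos(7*B_t)/10) dt + (63*sin(7*B_t)/5) dB_t

Itô's formula for f(B_t) gives d f(B_t) = f'(B_t) dB_t + (1/2) f''(B_t) dt. Compute derivatives of f(x) = -9*cos(7*x)/5:
  f'(x)  = 63*sin(7*x)/5
  f''(x) = 441*cos(7*x)/5
Substitute x = B_t and multiply the f'' term by 1/2:
  drift     = (1/2) * (441*cos(7*x)/5) evaluated at B_t = 441*cos(7*B_t)/10
  diffusion = (63*sin(7*x)/5) evaluated at B_t = 63*sin(7*B_t)/5
Therefore d(-9*cos(7*B_t)/5) = (441*cos(7*B_t)/10) dt + (63*sin(7*B_t)/5) dB_t.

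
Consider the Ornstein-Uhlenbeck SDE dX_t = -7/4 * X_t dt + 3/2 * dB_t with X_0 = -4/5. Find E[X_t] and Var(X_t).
E[X_t] = -4*exp(-7*t/4)/5; Var(X_t) = 9/14 - 9*exp(-7*t/2)/14

The OU SDE dX = -theta X dt + sigma dB admits the integrating factor exp(theta t): d(exp(theta t) X_t) = sigma exp(theta t) dB_t. Integrating from 0 to t:
  X_t = x_0 * exp(-theta t) + sigma * int_0^t exp(-theta (t-s)) dB_s.
The Itô integral has mean 0 and (by the Itô isometry) variance sigma^2 * int_0^t exp(-2 theta (t - s)) ds = sigma^2 * (1 - exp(-2 theta t)) / (2 theta).
With theta = 7/4, sigma = 3/2, x_0 = -4/5:
  E[X_t] = -4/5 * exp(-7/4 t) = -4*exp(-7*t/4)/5
  Var(X_t) = (3/2)^2 * (1 - exp(-2*7/4 t)) / (2 * 7/4) = 9/14 - 9*exp(-7*t/2)/14.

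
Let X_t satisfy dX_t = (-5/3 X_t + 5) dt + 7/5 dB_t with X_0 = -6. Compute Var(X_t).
Var(X_t) = 147/250 - 147*exp(-10*t/3)/250

The variance V(t) = Var(X_t) satisfies V'(t) = 2 a V(t) + c^2 with V(0) = 0 (drift coefficient is linear in X, diffusion is constant). With a = -5/3, c = 7/5, the solution is
  V(t) = (c^2 / (2 a)) * (exp(2 a t) - 1)
       = ((7/5)^2 / (2*(-5/3))) * (exp((-10/3) t) - 1)
       = 147/250 - 147*exp(-10*t/3)/250.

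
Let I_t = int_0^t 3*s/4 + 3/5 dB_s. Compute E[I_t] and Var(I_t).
E[I_t] = 0; Var(I_t) = 3*t*(25*t^2 + 60*t + 48)/400

The Itô integral of a deterministic integrand f(s) has mean 0 because each increment f(s) * (B_{s+ds} - B_s) has mean 0. By the Itô isometry:
  Var( int_0^t f(s) dB_s ) = E[ (int_0^t f(s) dB_s)^2 ] = int_0^t f(s)^2 ds.
Here f(s) = 3*s/4 + 3/5, so f(s)^2 = 9*(5*s + 4)^2/400. Integrate:
  int_0^t (9*(5*s + 4)^2/400) ds = 3*t*(25*t^2 + 60*t + 48)/400.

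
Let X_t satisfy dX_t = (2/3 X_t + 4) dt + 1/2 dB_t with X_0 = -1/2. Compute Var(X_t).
Var(X_t) = 3*exp(4*t/3)/16 - 3/16

The variance V(t) = Var(X_t) satisfies V'(t) = 2 a V(t) + c^2 with V(0) = 0 (drift coefficient is linear in X, diffusion is constant). With a = 2/3, c = 1/2, the solution is
  V(t) = (c^2 / (2 a)) * (exp(2 a t) - 1)
       = ((1/2)^2 / (2*(2/3))) * (exp((4/3) t) - 1)
       = 3*exp(4*t/3)/16 - 3/16.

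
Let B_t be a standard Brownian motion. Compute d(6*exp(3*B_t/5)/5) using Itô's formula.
d(6*exp(3*B_t/5)/5) = (27*exp(3*B_t/5)/125) dt + (18*exp(3*B_t/5)/25) dB_t

Itô's formula for f(B_t) gives d f(B_t) = f'(B_t) dB_t + (1/2) f''(B_t) dt. Compute derivatives of f(x) = 6*exp(3*x/5)/5:
  f'(x)  = 18*exp(3*x/5)/25
  f''(x) = 54*exp(3*x/5)/125
Substitute x = B_t and multiply the f'' term by 1/2:
  drift     = (1/2) * (54*exp(3*x/5)/125) evaluated at B_t = 27*exp(3*B_t/5)/125
  diffusion = (18*exp(3*x/5)/25) evaluated at B_t = 18*exp(3*B_t/5)/25
Therefore d(6*exp(3*B_t/5)/5) = (27*exp(3*B_t/5)/125) dt + (18*exp(3*B_t/5)/25) dB_t.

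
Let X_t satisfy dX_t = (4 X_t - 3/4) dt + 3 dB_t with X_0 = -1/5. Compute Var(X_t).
Var(X_t) = 9*exp(8*t)/8 - 9/8

The variance V(t) = Var(X_t) satisfies V'(t) = 2 a V(t) + c^2 with V(0) = 0 (drift coefficient is linear in X, diffusion is constant). With a = 4, c = 3, the solution is
  V(t) = (c^2 / (2 a)) * (exp(2 a t) - 1)
       = (3^2 / (2*4)) * (exp(8 t) - 1)
       = 9*exp(8*t)/8 - 9/8.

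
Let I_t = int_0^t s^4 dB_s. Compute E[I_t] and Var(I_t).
E[I_t] = 0; Var(I_t) = t^9/9

The Itô integral of a deterministic integrand f(s) has mean 0 because each increment f(s) * (B_{s+ds} - B_s) has mean 0. By the Itô isometry:
  Var( int_0^t f(s) dB_s ) = E[ (int_0^t f(s) dB_s)^2 ] = int_0^t f(s)^2 ds.
Here f(s) = s^4, so f(s)^2 = s^8. Integrate:
  int_0^t (s^8) ds = t^9/9.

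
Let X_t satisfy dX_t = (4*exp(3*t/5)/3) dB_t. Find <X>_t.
<X>_t = 40*exp(6*t/5)/27 - 40/27

For an Itô process dX_t = a(t) dt + b(t) dB_t, the quadratic variation is <X>_t = int_0^t b(s)^2 ds (the drift term does not contribute). Here b(s) = 4*exp(3*s/5)/3, so
  b(s)^2 = 16*exp(6*s/5)/9.
Integrating from 0 to t:
  <X>_t = int_0^t (16*exp(6*s/5)/9) ds = 40*exp(6*t/5)/27 - 40/27.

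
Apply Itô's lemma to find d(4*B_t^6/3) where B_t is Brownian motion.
d(4*B_t^6/3) = (20*B_t^4) dt + (8*B_t^5) dB_t

Itô's formula for f(B_t) gives d f(B_t) = f'(B_t) dB_t + (1/2) f''(B_t) dt. Compute derivatives of f(x) = 4*x^6/3:
  f'(x)  = 8*x^5
  f''(x) = 40*x^4
Substitute x = B_t and multiply the f'' term by 1/2:
  drift     = (1/2) * (40*x^4) evaluated at B_t = 20*B_t^4
  diffusion = (8*x^5) evaluated at B_t = 8*B_t^5
Therefore d(4*B_t^6/3) = (20*B_t^4) dt + (8*B_t^5) dB_t.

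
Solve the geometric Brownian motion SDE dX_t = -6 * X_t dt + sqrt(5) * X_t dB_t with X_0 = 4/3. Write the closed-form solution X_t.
X_t = 4/3 * exp((-17/2) * t + (sqrt(5)) * B_t)

For GBM dX = mu X dt + sigma X dB with X_0 = x_0, apply Itô to Y = log X: dY = (mu - sigma^2/2) dt + sigma dB, so Y_t = log(x_0) + (mu - sigma^2/2) t + sigma B_t and hence X_t = x_0 * exp((mu - sigma^2/2) t + sigma B_t).
With mu = -6, sigma = sqrt(5), x_0 = 4/3, this gives:
  X_t = 4/3 * exp((-17/2) * t + (sqrt(5)) * B_t).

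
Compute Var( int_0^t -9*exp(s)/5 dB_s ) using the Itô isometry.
Var = 81*exp(2*t)/50 - 81/50

The Itô integral of a deterministic integrand f(s) has mean 0 because each increment f(s) * (B_{s+ds} - B_s) has mean 0. By the Itô isometry:
  Var( int_0^t f(s) dB_s ) = E[ (int_0^t f(s) dB_s)^2 ] = int_0^t f(s)^2 ds.
Here f(s) = -9*exp(s)/5, so f(s)^2 = 81*exp(2*s)/25. Integrate:
  int_0^t (81*exp(2*s)/25) ds = 81*exp(2*t)/50 - 81/50.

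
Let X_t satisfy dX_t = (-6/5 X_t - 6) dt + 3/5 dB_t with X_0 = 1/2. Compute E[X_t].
E[X_t] = -5 + 11*exp(-6*t/5)/2

Taking expectations and using E[dB_t] = 0, the mean m(t) = E[X_t] satisfies the ODE m'(t) = a m(t) + b with m(0) = x_0. With a = -6/5, b = -6, x_0 = 1/2, the solution is
  m(t) = x_0 * exp(a t) + (b/a) * (exp(a t) - 1)
       = (1/2) * exp((-6/5) t) + ((-6)/(-6/5)) * (exp((-6/5) t) - 1)
       = -5 + 11*exp(-6*t/5)/2.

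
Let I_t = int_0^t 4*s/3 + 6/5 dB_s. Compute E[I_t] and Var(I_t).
E[I_t] = 0; Var(I_t) = 4*t*(100*t^2 + 270*t + 243)/675

The Itô integral of a deterministic integrand f(s) has mean 0 because each increment f(s) * (B_{s+ds} - B_s) has mean 0. By the Itô isometry:
  Var( int_0^t f(s) dB_s ) = E[ (int_0^t f(s) dB_s)^2 ] = int_0^t f(s)^2 ds.
Here f(s) = 4*s/3 + 6/5, so f(s)^2 = 4*(10*s + 9)^2/225. Integrate:
  int_0^t (4*(10*s + 9)^2/225) ds = 4*t*(100*t^2 + 270*t + 243)/675.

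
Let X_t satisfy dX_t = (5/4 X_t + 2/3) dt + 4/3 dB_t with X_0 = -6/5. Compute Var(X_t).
Var(X_t) = 32*exp(5*t/2)/45 - 32/45

The variance V(t) = Var(X_t) satisfies V'(t) = 2 a V(t) + c^2 with V(0) = 0 (drift coefficient is linear in X, diffusion is constant). With a = 5/4, c = 4/3, the solution is
  V(t) = (c^2 / (2 a)) * (exp(2 a t) - 1)
       = ((4/3)^2 / (2*(5/4))) * (exp((5/2) t) - 1)
       = 32*exp(5*t/2)/45 - 32/45.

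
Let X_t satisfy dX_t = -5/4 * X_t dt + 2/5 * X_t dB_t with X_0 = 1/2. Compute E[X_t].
E[X_t] = exp(-5*t/4)/2

For GBM dX = mu X dt + sigma X dB with X_0 = x_0, apply Itô to Y = log X: dY = (mu - sigma^2/2) dt + sigma dB, so Y_t = log(x_0) + (mu - sigma^2/2) t + sigma B_t and hence X_t = x_0 * exp((mu - sigma^2/2) t + sigma B_t).
With mu = -5/4, sigma = 2/5, x_0 = 1/2, this gives:
  X_t = 1/2 * exp((-133/100) * t + (2/5) * B_t).
Since sigma*B_t ~ Normal(0, sigma^2 t), E[exp(sigma*B_t)] = exp(sigma^2 t / 2); so E[X_t] = x_0 * exp((mu - sigma^2/2) t) * exp(sigma^2 t / 2) = x_0 * exp(mu t) = exp(-5*t/4)/2.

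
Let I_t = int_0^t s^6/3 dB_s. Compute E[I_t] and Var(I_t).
E[I_t] = 0; Var(I_t) = t^13/117

The Itô integral of a deterministic integrand f(s) has mean 0 because each increment f(s) * (B_{s+ds} - B_s) has mean 0. By the Itô isometry:
  Var( int_0^t f(s) dB_s ) = E[ (int_0^t f(s) dB_s)^2 ] = int_0^t f(s)^2 ds.
Here f(s) = s^6/3, so f(s)^2 = s^12/9. Integrate:
  int_0^t (s^12/9) ds = t^13/117.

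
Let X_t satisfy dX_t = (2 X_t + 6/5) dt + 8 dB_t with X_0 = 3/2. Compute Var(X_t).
Var(X_t) = 16*exp(4*t) - 16

The variance V(t) = Var(X_t) satisfies V'(t) = 2 a V(t) + c^2 with V(0) = 0 (drift coefficient is linear in X, diffusion is constant). With a = 2, c = 8, the solution is
  V(t) = (c^2 / (2 a)) * (exp(2 a t) - 1)
       = (8^2 / (2*2)) * (exp(4 t) - 1)
       = 16*exp(4*t) - 16.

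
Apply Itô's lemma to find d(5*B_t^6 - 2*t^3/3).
d(5*B_t^6 - 2*t^3/3) = (75*B_t^4 - 2*t^2) dt + (30*B_t^5) dB_t

Itô's formula for f(t, x): d f(t, B_t) = (f_t + (1/2) f_xx) dt + f_x dB_t. Compute partials of f(t, x) = -2*t^3/3 + 5*x^6:
  f_t(t,x)  = -2*t^2
  f_x(t,x)  = 30*x^5
  f_xx(t,x) = 150*x^4
Assemble drift = f_t + (1/2) f_xx = -2*t^2 + 75*x^4 and diffusion = f_x = 30*x^5. Substituting x = B_t:
  d(5*B_t^6 - 2*t^3/3) = (75*B_t^4 - 2*t^2) dt + (30*B_t^5) dB_t.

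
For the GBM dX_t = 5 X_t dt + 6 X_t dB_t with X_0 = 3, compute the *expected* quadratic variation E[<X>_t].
E[<X>_t] = 162*exp(46*t)/23 - 162/23

<X>_t = int_0^t (6 * X_s)^2 ds. Taking expectation inside the integral: E[<X>_t] = 6^2 * int_0^t E[X_s^2] ds. For GBM, E[X_s^2] = x_0^2 * exp((2 mu + sigma^2) s). Integrating:
  E[<X>_t] = 6^2 * 3^2 * (exp((2*5 + 6^2) t) - 1) / (2*5 + 6^2)
           = 6^2 * 3^2 * (exp(46 t) - 1) / 46 = 162*exp(46*t)/23 - 162/23.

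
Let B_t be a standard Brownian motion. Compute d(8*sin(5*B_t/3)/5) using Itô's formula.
d(8*sin(5*B_t/3)/5) = (-20*sin(5*B_t/3)/9) dt + (8*cos(5*B_t/3)/3) dB_t

Itô's formula for f(B_t) gives d f(B_t) = f'(B_t) dB_t + (1/2) f''(B_t) dt. Compute derivatives of f(x) = 8*sin(5*x/3)/5:
  f'(x)  = 8*cos(5*x/3)/3
  f''(x) = -40*sin(5*x/3)/9
Substitute x = B_t and multiply the f'' term by 1/2:
  drift     = (1/2) * (-40*sin(5*x/3)/9) evaluated at B_t = -20*sin(5*B_t/3)/9
  diffusion = (8*cos(5*x/3)/3) evaluated at B_t = 8*cos(5*B_t/3)/3
Therefore d(8*sin(5*B_t/3)/5) = (-20*sin(5*B_t/3)/9) dt + (8*cos(5*B_t/3)/3) dB_t.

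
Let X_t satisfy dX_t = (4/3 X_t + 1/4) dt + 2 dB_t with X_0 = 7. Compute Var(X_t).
Var(X_t) = 3*exp(8*t/3)/2 - 3/2

The variance V(t) = Var(X_t) satisfies V'(t) = 2 a V(t) + c^2 with V(0) = 0 (drift coefficient is linear in X, diffusion is constant). With a = 4/3, c = 2, the solution is
  V(t) = (c^2 / (2 a)) * (exp(2 a t) - 1)
       = (2^2 / (2*(4/3))) * (exp((8/3) t) - 1)
       = 3*exp(8*t/3)/2 - 3/2.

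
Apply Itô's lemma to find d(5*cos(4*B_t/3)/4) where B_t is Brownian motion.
d(5*cos(4*B_t/3)/4) = (-10*cos(4*B_t/3)/9) dt + (-5*sin(4*B_t/3)/3) dB_t

Itô's formula for f(B_t) gives d f(B_t) = f'(B_t) dB_t + (1/2) f''(B_t) dt. Compute derivatives of f(x) = 5*cos(4*x/3)/4:
  f'(x)  = -5*sin(4*x/3)/3
  f''(x) = -20*cos(4*x/3)/9
Substitute x = B_t and multiply the f'' term by 1/2:
  drift     = (1/2) * (-20*cos(4*x/3)/9) evaluated at B_t = -10*cos(4*B_t/3)/9
  diffusion = (-5*sin(4*x/3)/3) evaluated at B_t = -5*sin(4*B_t/3)/3
Therefore d(5*cos(4*B_t/3)/4) = (-10*cos(4*B_t/3)/9) dt + (-5*sin(4*B_t/3)/3) dB_t.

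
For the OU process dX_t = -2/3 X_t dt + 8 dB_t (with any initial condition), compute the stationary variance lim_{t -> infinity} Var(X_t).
lim Var(X_t) = 48

The OU SDE dX = -theta X dt + sigma dB admits the integrating factor exp(theta t): d(exp(theta t) X_t) = sigma exp(theta t) dB_t. Integrating from 0 to t gives X_t = x_0 * exp(-theta t) + sigma * int_0^t exp(-theta (t-s)) dB_s for any initial x_0. The Itô integral has variance (by the Itô isometry) sigma^2 * int_0^t exp(-2 theta (t - s)) ds = sigma^2 * (1 - exp(-2 theta t)) / (2 theta), independent of x_0.
With theta = 2/3, sigma = 8:
  Var(X_t) = (8)^2 * (1 - exp(-2*2/3 t)) / (2 * 2/3) = 48 - 48*exp(-4*t/3).
As t -> infinity, exp(-2*2/3 t) -> 0, so the stationary variance is sigma^2 / (2 theta) = 48.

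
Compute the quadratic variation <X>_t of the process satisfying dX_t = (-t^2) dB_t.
<X>_t = t^5/5

For an Itô process dX_t = a(t) dt + b(t) dB_t, the quadratic variation is <X>_t = int_0^t b(s)^2 ds (the drift term does not contribute). Here b(s) = -s^2, so
  b(s)^2 = s^4.
Integrating from 0 to t:
  <X>_t = int_0^t (s^4) ds = t^5/5.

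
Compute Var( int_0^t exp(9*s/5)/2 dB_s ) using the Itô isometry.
Var = 5*exp(18*t/5)/72 - 5/72

The Itô integral of a deterministic integrand f(s) has mean 0 because each increment f(s) * (B_{s+ds} - B_s) has mean 0. By the Itô isometry:
  Var( int_0^t f(s) dB_s ) = E[ (int_0^t f(s) dB_s)^2 ] = int_0^t f(s)^2 ds.
Here f(s) = exp(9*s/5)/2, so f(s)^2 = exp(18*s/5)/4. Integrate:
  int_0^t (exp(18*s/5)/4) ds = 5*exp(18*t/5)/72 - 5/72.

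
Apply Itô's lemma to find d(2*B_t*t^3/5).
d(2*B_t*t^3/5) = (6*B_t*t^2/5) dt + (2*t^3/5) dB_t

Itô's formula for f(t, x): d f(t, B_t) = (f_t + (1/2) f_xx) dt + f_x dB_t. Compute partials of f(t, x) = 2*t^3*x/5:
  f_t(t,x)  = 6*t^2*x/5
  f_x(t,x)  = 2*t^3/5
  f_xx(t,x) = 0
Assemble drift = f_t + (1/2) f_xx = 6*t^2*x/5 and diffusion = f_x = 2*t^3/5. Substituting x = B_t:
  d(2*B_t*t^3/5) = (6*B_t*t^2/5) dt + (2*t^3/5) dB_t.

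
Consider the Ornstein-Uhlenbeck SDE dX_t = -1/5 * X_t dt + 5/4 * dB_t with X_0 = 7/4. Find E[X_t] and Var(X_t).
E[X_t] = 7*exp(-t/5)/4; Var(X_t) = 125/32 - 125*exp(-2*t/5)/32

The OU SDE dX = -theta X dt + sigma dB admits the integrating factor exp(theta t): d(exp(theta t) X_t) = sigma exp(theta t) dB_t. Integrating from 0 to t:
  X_t = x_0 * exp(-theta t) + sigma * int_0^t exp(-theta (t-s)) dB_s.
The Itô integral has mean 0 and (by the Itô isometry) variance sigma^2 * int_0^t exp(-2 theta (t - s)) ds = sigma^2 * (1 - exp(-2 theta t)) / (2 theta).
With theta = 1/5, sigma = 5/4, x_0 = 7/4:
  E[X_t] = 7/4 * exp(-1/5 t) = 7*exp(-t/5)/4
  Var(X_t) = (5/4)^2 * (1 - exp(-2*1/5 t)) / (2 * 1/5) = 125/32 - 125*exp(-2*t/5)/32.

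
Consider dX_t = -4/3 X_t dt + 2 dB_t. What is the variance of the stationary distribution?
lim Var(X_t) = 3/2

The OU SDE dX = -theta X dt + sigma dB admits the integrating factor exp(theta t): d(exp(theta t) X_t) = sigma exp(theta t) dB_t. Integrating from 0 to t gives X_t = x_0 * exp(-theta t) + sigma * int_0^t exp(-theta (t-s)) dB_s for any initial x_0. The Itô integral has variance (by the Itô isometry) sigma^2 * int_0^t exp(-2 theta (t - s)) ds = sigma^2 * (1 - exp(-2 theta t)) / (2 theta), independent of x_0.
With theta = 4/3, sigma = 2:
  Var(X_t) = (2)^2 * (1 - exp(-2*4/3 t)) / (2 * 4/3) = 3/2 - 3*exp(-8*t/3)/2.
As t -> infinity, exp(-2*4/3 t) -> 0, so the stationary variance is sigma^2 / (2 theta) = 3/2.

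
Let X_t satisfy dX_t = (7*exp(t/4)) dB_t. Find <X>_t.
<X>_t = 98*exp(t/2) - 98

For an Itô process dX_t = a(t) dt + b(t) dB_t, the quadratic variation is <X>_t = int_0^t b(s)^2 ds (the drift term does not contribute). Here b(s) = 7*exp(s/4), so
  b(s)^2 = 49*exp(s/2).
Integrating from 0 to t:
  <X>_t = int_0^t (49*exp(s/2)) ds = 98*exp(t/2) - 98.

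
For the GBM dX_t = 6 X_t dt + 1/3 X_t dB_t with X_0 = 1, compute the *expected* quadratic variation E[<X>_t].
E[<X>_t] = exp(109*t/9)/109 - 1/109

<X>_t = int_0^t ((1/3) * X_s)^2 ds. Taking expectation inside the integral: E[<X>_t] = (1/3)^2 * int_0^t E[X_s^2] ds. For GBM, E[X_s^2] = x_0^2 * exp((2 mu + sigma^2) s). Integrating:
  E[<X>_t] = (1/3)^2 * 1^2 * (exp((2*6 + (1/3)^2) t) - 1) / (2*6 + (1/3)^2)
           = (1/3)^2 * 1^2 * (exp((109/9) t) - 1) / (109/9) = exp(109*t/9)/109 - 1/109.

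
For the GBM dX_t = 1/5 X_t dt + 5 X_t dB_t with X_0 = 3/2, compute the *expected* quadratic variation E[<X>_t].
E[<X>_t] = 1125*exp(127*t/5)/508 - 1125/508

<X>_t = int_0^t (5 * X_s)^2 ds. Taking expectation inside the integral: E[<X>_t] = 5^2 * int_0^t E[X_s^2] ds. For GBM, E[X_s^2] = x_0^2 * exp((2 mu + sigma^2) s). Integrating:
  E[<X>_t] = 5^2 * (3/2)^2 * (exp((2*(1/5) + 5^2) t) - 1) / (2*(1/5) + 5^2)
           = 5^2 * (3/2)^2 * (exp((127/5) t) - 1) / (127/5) = 1125*exp(127*t/5)/508 - 1125/508.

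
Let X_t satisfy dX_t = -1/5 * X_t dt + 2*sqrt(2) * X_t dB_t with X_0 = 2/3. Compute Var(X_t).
Var(X_t) = (4*exp(8*t) - 4)*exp(-2*t/5)/9

For GBM dX = mu X dt + sigma X dB with X_0 = x_0, apply Itô to Y = log X: dY = (mu - sigma^2/2) dt + sigma dB, so Y_t = log(x_0) + (mu - sigma^2/2) t + sigma B_t and hence X_t = x_0 * exp((mu - sigma^2/2) t + sigma B_t).
With mu = -1/5, sigma = 2*sqrt(2), x_0 = 2/3, this gives:
  X_t = 2/3 * exp((-21/5) * t + (2*sqrt(2)) * B_t).
Since sigma*B_t ~ Normal(0, sigma^2 t), E[exp(sigma*B_t)] = exp(sigma^2 t / 2); so E[X_t] = x_0 * exp((mu - sigma^2/2) t) * exp(sigma^2 t / 2) = x_0 * exp(mu t) = 2*exp(-t/5)/3.
Var(X_t) = E[X_t^2] - (E[X_t])^2 = x_0^2 * exp(2 mu t) * (exp(sigma^2 t) - 1) = (4*exp(8*t) - 4)*exp(-2*t/5)/9.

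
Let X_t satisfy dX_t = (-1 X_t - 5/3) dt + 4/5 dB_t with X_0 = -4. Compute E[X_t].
E[X_t] = -5/3 - 7*exp(-t)/3

Taking expectations and using E[dB_t] = 0, the mean m(t) = E[X_t] satisfies the ODE m'(t) = a m(t) + b with m(0) = x_0. With a = -1, b = -5/3, x_0 = -4, the solution is
  m(t) = x_0 * exp(a t) + (b/a) * (exp(a t) - 1)
       = (-4) * exp((-1) t) + ((-5/3)/(-1)) * (exp((-1) t) - 1)
       = -5/3 - 7*exp(-t)/3.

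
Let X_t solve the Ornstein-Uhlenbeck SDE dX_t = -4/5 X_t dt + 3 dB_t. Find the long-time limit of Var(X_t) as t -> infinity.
lim Var(X_t) = 45/8

The OU SDE dX = -theta X dt + sigma dB admits the integrating factor exp(theta t): d(exp(theta t) X_t) = sigma exp(theta t) dB_t. Integrating from 0 to t gives X_t = x_0 * exp(-theta t) + sigma * int_0^t exp(-theta (t-s)) dB_s for any initial x_0. The Itô integral has variance (by the Itô isometry) sigma^2 * int_0^t exp(-2 theta (t - s)) ds = sigma^2 * (1 - exp(-2 theta t)) / (2 theta), independent of x_0.
With theta = 4/5, sigma = 3:
  Var(X_t) = (3)^2 * (1 - exp(-2*4/5 t)) / (2 * 4/5) = 45/8 - 45*exp(-8*t/5)/8.
As t -> infinity, exp(-2*4/5 t) -> 0, so the stationary variance is sigma^2 / (2 theta) = 45/8.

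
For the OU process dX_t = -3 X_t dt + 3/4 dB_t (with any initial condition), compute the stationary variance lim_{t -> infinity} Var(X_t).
lim Var(X_t) = 3/32

The OU SDE dX = -theta X dt + sigma dB admits the integrating factor exp(theta t): d(exp(theta t) X_t) = sigma exp(theta t) dB_t. Integrating from 0 to t gives X_t = x_0 * exp(-theta t) + sigma * int_0^t exp(-theta (t-s)) dB_s for any initial x_0. The Itô integral has variance (by the Itô isometry) sigma^2 * int_0^t exp(-2 theta (t - s)) ds = sigma^2 * (1 - exp(-2 theta t)) / (2 theta), independent of x_0.
With theta = 3, sigma = 3/4:
  Var(X_t) = (3/4)^2 * (1 - exp(-2*3 t)) / (2 * 3) = 3/32 - 3*exp(-6*t)/32.
As t -> infinity, exp(-2*3 t) -> 0, so the stationary variance is sigma^2 / (2 theta) = 3/32.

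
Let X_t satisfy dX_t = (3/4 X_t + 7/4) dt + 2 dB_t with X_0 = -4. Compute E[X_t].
E[X_t] = -5*exp(3*t/4)/3 - 7/3

Taking expectations and using E[dB_t] = 0, the mean m(t) = E[X_t] satisfies the ODE m'(t) = a m(t) + b with m(0) = x_0. With a = 3/4, b = 7/4, x_0 = -4, the solution is
  m(t) = x_0 * exp(a t) + (b/a) * (exp(a t) - 1)
       = (-4) * exp((3/4) t) + ((7/4)/(3/4)) * (exp((3/4) t) - 1)
       = -5*exp(3*t/4)/3 - 7/3.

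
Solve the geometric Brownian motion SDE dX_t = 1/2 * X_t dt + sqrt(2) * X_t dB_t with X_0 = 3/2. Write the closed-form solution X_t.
X_t = 3/2 * exp((-1/2) * t + (sqrt(2)) * B_t)

For GBM dX = mu X dt + sigma X dB with X_0 = x_0, apply Itô to Y = log X: dY = (mu - sigma^2/2) dt + sigma dB, so Y_t = log(x_0) + (mu - sigma^2/2) t + sigma B_t and hence X_t = x_0 * exp((mu - sigma^2/2) t + sigma B_t).
With mu = 1/2, sigma = sqrt(2), x_0 = 3/2, this gives:
  X_t = 3/2 * exp((-1/2) * t + (sqrt(2)) * B_t).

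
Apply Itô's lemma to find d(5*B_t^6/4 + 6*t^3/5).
d(5*B_t^6/4 + 6*t^3/5) = (75*B_t^4/4 + 18*t^2/5) dt + (15*B_t^5/2) dB_t

Itô's formula for f(t, x): d f(t, B_t) = (f_t + (1/2) f_xx) dt + f_x dB_t. Compute partials of f(t, x) = 6*t^3/5 + 5*x^6/4:
  f_t(t,x)  = 18*t^2/5
  f_x(t,x)  = 15*x^5/2
  f_xx(t,x) = 75*x^4/2
Assemble drift = f_t + (1/2) f_xx = 18*t^2/5 + 75*x^4/4 and diffusion = f_x = 15*x^5/2. Substituting x = B_t:
  d(5*B_t^6/4 + 6*t^3/5) = (75*B_t^4/4 + 18*t^2/5) dt + (15*B_t^5/2) dB_t.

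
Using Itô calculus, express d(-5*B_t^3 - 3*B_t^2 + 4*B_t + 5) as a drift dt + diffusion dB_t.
d(-5*B_t^3 - 3*B_t^2 + 4*B_t + 5) = (-15*B_t - 3) dt + (-15*B_t^2 - 6*B_t + 4) dB_t

Itô's formula for f(B_t) gives d f(B_t) = f'(B_t) dB_t + (1/2) f''(B_t) dt. Compute derivatives of f(x) = -5*x^3 - 3*x^2 + 4*x + 5:
  f'(x)  = -15*x^2 - 6*x + 4
  f''(x) = -30*x - 6
Substitute x = B_t and multiply the f'' term by 1/2:
  drift     = (1/2) * (-30*x - 6) evaluated at B_t = -15*B_t - 3
  diffusion = (-15*x^2 - 6*x + 4) evaluated at B_t = -15*B_t^2 - 6*B_t + 4
Therefore d(-5*B_t^3 - 3*B_t^2 + 4*B_t + 5) = (-15*B_t - 3) dt + (-15*B_t^2 - 6*B_t + 4) dB_t.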